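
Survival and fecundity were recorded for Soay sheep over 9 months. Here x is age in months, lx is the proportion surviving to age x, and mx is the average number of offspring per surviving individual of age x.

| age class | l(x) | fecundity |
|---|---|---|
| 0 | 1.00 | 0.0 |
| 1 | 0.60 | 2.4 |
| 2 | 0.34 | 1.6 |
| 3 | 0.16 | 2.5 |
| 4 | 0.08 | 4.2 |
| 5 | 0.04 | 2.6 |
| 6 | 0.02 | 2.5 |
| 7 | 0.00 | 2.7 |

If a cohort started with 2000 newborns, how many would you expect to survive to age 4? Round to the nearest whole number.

Expected survivors = N0 · l_4 = 2000 × 0.08 = 160 → 160

160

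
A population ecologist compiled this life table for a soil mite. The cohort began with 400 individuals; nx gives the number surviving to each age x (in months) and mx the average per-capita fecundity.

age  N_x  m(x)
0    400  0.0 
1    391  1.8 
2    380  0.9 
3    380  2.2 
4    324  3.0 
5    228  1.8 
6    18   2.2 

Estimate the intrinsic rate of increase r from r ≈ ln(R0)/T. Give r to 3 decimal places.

0.692

lx = nx/n0 = nx/400: 1, 0.9775, 0.95, 0.95, 0.81, 0.57, 0.045
R0 = Σ lx·mx = 0 + 1.7595 + 0.855 + 2.09 + 2.43 + 1.026 + 0.099 = 8.2595
Σ x·lx·mx = 25.1835; T = 25.1835/8.2595 = 3.04903…
r ≈ ln(R0)/T = ln(8.2595)/3.04903… = 0.69247… → 0.692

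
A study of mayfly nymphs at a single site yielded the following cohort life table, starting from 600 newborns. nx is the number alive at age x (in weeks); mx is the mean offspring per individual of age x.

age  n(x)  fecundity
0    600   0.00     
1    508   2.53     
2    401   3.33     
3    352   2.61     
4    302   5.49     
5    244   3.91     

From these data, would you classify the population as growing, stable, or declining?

lx = nx/n0 = nx/600: 1, 0.84667…, 0.66833…, 0.58667…, 0.50333…, 0.40667…
R0 = Σ lx·mx = 0 + 2.142067… + 2.22555… + 1.5312… + 2.7633… + 1.590067… = 10.252183…
R0 > 1, so the population is growing.

growing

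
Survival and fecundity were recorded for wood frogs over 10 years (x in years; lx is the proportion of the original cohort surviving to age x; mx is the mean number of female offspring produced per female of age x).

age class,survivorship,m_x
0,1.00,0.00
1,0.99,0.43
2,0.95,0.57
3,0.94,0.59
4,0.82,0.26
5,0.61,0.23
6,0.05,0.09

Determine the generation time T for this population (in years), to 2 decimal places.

2.53

lx·mx: 0, 0.4257, 0.5415, 0.5546, 0.2132, 0.1403, 0.0045 → R0 = 1.8798
x·lx·mx: 0, 0.4257, 1.083, 1.6638, 0.8528, 0.7015, 0.027 → Σ = 4.7538
T = 4.7538 / 1.8798 = 2.528886… → 2.53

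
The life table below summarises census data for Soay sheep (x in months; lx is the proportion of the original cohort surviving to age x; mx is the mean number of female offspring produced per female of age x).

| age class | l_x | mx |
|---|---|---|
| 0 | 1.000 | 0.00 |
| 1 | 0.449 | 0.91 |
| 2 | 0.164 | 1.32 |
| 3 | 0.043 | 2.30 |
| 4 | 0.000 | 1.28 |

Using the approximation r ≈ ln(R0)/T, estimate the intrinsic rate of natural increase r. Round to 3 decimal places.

R0 = Σ lx·mx = 0 + 0.40859 + 0.21648 + 0.0989 + 0 = 0.72397
Σ x·lx·mx = 1.13825; T = 1.13825/0.72397 = 1.57223…
r ≈ ln(R0)/T = ln(0.72397)/1.57223… = -0.20544… → -0.205

-0.205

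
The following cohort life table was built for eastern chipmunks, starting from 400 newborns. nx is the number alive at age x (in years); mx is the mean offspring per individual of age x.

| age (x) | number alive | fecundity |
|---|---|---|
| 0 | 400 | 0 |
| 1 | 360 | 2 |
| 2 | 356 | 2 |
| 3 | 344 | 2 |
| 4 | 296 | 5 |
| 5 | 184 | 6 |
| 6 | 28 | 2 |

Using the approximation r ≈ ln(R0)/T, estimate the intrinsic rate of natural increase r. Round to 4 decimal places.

0.7375

lx = nx/n0 = nx/400: 1, 0.9, 0.89, 0.86, 0.74, 0.46, 0.07
R0 = Σ lx·mx = 0 + 1.8 + 1.78 + 1.72 + 3.7 + 2.76 + 0.14 = 11.9
Σ x·lx·mx = 39.96; T = 39.96/11.9 = 3.35798…
r ≈ ln(R0)/T = ln(11.9)/3.35798… = 0.737508… → 0.7375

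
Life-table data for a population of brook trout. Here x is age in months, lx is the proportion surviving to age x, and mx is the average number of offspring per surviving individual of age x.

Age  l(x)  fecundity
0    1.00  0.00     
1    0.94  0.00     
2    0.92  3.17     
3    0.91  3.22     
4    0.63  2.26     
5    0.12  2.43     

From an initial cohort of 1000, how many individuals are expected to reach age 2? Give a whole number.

920

Expected survivors = N0 · l_2 = 1000 × 0.92 = 920 → 920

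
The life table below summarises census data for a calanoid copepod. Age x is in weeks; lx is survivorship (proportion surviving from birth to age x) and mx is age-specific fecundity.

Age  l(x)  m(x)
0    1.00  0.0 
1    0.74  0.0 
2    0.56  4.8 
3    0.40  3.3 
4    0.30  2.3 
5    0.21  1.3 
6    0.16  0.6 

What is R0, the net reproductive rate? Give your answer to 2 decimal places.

lx·mx by age: 0, 0, 2.688, 1.32, 0.69, 0.273, 0.096
R0 = Σ lx·mx = 5.067 → 5.07

5.07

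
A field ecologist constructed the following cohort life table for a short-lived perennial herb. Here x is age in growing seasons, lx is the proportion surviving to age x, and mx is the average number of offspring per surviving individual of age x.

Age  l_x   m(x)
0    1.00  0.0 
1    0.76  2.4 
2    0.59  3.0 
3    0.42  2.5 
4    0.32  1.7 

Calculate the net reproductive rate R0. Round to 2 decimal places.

lx·mx by age: 0, 1.824, 1.77, 1.05, 0.544
R0 = Σ lx·mx = 5.188 → 5.19

5.19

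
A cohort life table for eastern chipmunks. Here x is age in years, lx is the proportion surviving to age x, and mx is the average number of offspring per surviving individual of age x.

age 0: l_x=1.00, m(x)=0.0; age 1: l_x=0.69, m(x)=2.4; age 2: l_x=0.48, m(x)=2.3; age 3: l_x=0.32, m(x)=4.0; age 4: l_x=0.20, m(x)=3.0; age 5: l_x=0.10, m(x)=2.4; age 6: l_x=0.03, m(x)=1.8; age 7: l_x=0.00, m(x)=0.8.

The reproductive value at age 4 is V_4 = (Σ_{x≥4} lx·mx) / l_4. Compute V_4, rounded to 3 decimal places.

lx·mx for x ≥ 4: 0.6, 0.24, 0.054, 0 → sum = 0.894
V_4 = 0.894 / l_4 = 0.894 / 0.2 = 4.47 → 4.470

4.470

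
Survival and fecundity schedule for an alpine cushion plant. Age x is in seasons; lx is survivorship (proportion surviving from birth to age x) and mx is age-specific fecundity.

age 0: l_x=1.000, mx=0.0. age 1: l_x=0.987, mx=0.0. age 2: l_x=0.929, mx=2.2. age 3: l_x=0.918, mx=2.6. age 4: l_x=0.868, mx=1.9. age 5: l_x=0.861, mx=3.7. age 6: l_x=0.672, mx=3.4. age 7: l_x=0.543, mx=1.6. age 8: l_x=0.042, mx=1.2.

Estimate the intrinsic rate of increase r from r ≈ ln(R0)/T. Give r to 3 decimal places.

R0 = Σ lx·mx = 0 + 0 + 2.0438 + 2.3868 + 1.6492 + 3.1857 + 2.2848 + 0.8688 + 0.0504 = 12.4695
Σ x·lx·mx = 53.9669; T = 53.9669/12.4695 = 4.32791…
r ≈ ln(R0)/T = ln(12.4695)/4.32791… = 0.58303… → 0.583

0.583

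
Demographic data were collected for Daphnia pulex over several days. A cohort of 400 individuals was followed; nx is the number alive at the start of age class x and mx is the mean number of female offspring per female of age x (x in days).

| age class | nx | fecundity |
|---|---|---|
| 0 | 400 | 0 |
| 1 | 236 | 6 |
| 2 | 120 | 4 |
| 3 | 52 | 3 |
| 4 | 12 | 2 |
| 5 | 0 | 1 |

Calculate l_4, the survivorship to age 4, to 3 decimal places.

l_4 = n_4/n_0 = 12/400 = 0.03 → 0.030

0.030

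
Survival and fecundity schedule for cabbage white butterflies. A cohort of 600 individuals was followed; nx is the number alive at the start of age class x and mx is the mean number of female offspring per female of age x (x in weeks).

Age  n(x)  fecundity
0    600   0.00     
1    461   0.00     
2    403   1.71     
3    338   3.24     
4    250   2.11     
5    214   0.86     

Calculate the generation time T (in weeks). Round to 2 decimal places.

3.08

lx = nx/n0 = nx/600: 1, 0.76833…, 0.67167…, 0.56333…, 0.41667…, 0.35667…
lx·mx: 0, 0, 1.14855…, 1.8252…, 0.879167…, 0.306733… → R0 = 4.15965…
x·lx·mx: 0, 0, 2.2971…, 5.4756…, 3.516667…, 1.533667… → Σ = 12.823033…
T = 12.823033… / 4.15965… = 3.082719… → 3.08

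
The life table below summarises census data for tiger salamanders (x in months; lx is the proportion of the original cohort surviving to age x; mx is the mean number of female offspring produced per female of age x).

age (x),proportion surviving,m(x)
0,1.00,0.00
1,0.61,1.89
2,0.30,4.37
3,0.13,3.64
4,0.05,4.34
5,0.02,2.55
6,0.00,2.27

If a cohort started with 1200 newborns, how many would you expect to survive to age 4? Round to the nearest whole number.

Expected survivors = N0 · l_4 = 1200 × 0.05 = 60 → 60

60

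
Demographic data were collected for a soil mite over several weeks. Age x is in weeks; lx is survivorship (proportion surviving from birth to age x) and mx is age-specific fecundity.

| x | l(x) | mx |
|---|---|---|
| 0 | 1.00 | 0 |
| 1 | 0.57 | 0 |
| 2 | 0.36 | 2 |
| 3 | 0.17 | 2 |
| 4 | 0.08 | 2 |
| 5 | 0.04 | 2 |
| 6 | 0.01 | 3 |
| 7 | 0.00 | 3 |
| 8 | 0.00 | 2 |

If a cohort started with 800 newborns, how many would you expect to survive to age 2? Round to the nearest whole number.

Expected survivors = N0 · l_2 = 800 × 0.36 = 288 → 288

288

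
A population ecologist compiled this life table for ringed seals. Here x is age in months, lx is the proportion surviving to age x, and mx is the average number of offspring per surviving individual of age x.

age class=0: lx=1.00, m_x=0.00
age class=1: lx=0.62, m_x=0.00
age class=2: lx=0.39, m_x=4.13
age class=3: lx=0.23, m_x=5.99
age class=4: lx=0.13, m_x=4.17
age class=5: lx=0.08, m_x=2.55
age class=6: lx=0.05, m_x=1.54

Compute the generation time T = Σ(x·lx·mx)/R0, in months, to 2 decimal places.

lx·mx: 0, 0, 1.6107, 1.3777, 0.5421, 0.204, 0.077 → R0 = 3.8115
x·lx·mx: 0, 0, 3.2214, 4.1331, 2.1684, 1.02, 0.462 → Σ = 11.0049
T = 11.0049 / 3.8115 = 2.887288… → 2.89

2.89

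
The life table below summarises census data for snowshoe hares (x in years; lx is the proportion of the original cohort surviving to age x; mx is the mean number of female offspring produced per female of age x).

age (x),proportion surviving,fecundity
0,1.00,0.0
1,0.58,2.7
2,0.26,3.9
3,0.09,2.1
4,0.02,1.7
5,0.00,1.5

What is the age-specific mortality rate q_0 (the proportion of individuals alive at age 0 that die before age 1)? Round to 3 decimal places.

0.420

q_0 = (l_0 − l_1) / l_0 = (1 − 0.58) / 1
     = 0.42 / 1 = 0.42 → 0.420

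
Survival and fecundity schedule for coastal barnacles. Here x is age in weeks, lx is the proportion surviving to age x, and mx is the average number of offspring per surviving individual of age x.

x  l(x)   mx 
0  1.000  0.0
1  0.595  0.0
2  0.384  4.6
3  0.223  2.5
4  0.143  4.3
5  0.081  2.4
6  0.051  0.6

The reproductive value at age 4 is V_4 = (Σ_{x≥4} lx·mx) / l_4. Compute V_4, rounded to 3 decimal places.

lx·mx for x ≥ 4: 0.6149, 0.1944, 0.0306 → sum = 0.8399
V_4 = 0.8399 / l_4 = 0.8399 / 0.143 = 5.873427… → 5.873

5.873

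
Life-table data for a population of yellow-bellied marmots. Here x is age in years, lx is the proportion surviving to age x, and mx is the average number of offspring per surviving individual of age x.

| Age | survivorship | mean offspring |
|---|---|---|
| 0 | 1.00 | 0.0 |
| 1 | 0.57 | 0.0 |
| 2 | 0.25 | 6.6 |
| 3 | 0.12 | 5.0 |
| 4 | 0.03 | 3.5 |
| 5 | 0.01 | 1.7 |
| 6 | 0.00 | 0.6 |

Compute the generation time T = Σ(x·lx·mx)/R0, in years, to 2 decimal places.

lx·mx: 0, 0, 1.65, 0.6, 0.105, 0.017, 0 → R0 = 2.372
x·lx·mx: 0, 0, 3.3, 1.8, 0.42, 0.085, 0 → Σ = 5.605
T = 5.605 / 2.372 = 2.362985… → 2.36

2.36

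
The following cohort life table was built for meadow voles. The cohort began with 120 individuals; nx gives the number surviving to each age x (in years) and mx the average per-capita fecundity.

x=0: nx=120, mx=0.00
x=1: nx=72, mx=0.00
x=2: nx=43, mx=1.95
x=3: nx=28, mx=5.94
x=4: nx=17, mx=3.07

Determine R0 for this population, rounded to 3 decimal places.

2.520

lx = nx/n0 = nx/120: 1, 0.6, 0.35833…, 0.23333…, 0.14167…
lx·mx by age: 0, 0, 0.69875…, 1.386…, 0.434917…
R0 = Σ lx·mx = 2.519667… → 2.520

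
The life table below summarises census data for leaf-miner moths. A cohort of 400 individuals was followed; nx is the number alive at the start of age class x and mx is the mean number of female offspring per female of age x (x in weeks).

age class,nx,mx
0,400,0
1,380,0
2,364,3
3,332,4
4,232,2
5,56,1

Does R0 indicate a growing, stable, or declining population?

growing

lx = nx/n0 = nx/400: 1, 0.95, 0.91, 0.83, 0.58, 0.14
R0 = Σ lx·mx = 0 + 0 + 2.73 + 3.32 + 1.16 + 0.14 = 7.35
R0 > 1, so the population is growing.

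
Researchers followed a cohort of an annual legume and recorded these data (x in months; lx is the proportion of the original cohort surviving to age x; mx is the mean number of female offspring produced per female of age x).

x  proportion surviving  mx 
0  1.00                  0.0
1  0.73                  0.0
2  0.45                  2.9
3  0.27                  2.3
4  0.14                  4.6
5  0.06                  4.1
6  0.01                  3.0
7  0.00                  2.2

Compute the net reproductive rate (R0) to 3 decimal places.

2.846

lx·mx by age: 0, 0, 1.305, 0.621, 0.644, 0.246, 0.03, 0
R0 = Σ lx·mx = 2.846 → 2.846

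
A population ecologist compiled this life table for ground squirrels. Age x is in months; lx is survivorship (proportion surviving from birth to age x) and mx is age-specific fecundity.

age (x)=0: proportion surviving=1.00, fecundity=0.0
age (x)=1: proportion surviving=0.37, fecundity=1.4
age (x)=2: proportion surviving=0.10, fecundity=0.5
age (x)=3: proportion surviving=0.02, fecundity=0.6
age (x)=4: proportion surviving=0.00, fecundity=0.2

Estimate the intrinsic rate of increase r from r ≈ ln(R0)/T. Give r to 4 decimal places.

-0.4831

R0 = Σ lx·mx = 0 + 0.518 + 0.05 + 0.012 + 0 = 0.58
Σ x·lx·mx = 0.654; T = 0.654/0.58 = 1.12759…
r ≈ ln(R0)/T = ln(0.58)/1.12759… = -0.483091… → -0.4831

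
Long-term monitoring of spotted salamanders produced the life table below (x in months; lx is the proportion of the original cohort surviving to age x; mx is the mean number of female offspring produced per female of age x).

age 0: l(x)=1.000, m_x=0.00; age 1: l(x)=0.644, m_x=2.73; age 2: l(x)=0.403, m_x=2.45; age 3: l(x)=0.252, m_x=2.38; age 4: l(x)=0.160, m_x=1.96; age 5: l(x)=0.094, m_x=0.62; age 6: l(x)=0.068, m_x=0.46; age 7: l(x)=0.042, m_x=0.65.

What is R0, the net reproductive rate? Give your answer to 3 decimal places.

lx·mx by age: 0, 1.75812, 0.98735, 0.59976, 0.3136, 0.05828, 0.03128, 0.0273
R0 = Σ lx·mx = 3.77569 → 3.776

3.776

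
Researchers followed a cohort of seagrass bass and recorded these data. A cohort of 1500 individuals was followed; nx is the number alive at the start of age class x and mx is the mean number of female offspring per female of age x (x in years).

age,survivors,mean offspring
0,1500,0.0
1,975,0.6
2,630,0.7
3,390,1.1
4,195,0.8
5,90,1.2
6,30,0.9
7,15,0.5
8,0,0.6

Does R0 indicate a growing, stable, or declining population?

growing

lx = nx/n0 = nx/1500: 1, 0.65, 0.42, 0.26, 0.13, 0.06, 0.02, 0.01, 0
R0 = Σ lx·mx = 0 + 0.39 + 0.294 + 0.286 + 0.104 + 0.072 + 0.018 + 0.005 + 0 = 1.169
R0 > 1, so the population is growing.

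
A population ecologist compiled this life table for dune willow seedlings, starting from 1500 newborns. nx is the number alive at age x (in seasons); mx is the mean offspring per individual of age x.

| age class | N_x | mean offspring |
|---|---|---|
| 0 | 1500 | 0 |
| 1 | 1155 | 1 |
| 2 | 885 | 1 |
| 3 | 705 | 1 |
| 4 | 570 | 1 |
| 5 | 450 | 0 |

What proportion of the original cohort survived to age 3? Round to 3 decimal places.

l_3 = n_3/n_0 = 705/1500 = 0.47 → 0.470

0.470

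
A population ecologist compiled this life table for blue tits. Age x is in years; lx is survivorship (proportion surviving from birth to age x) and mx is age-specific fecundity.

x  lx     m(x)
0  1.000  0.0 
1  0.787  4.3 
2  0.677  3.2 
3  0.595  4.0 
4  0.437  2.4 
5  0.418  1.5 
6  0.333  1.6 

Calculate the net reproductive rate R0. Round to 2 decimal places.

lx·mx by age: 0, 3.3841, 2.1664, 2.38, 1.0488, 0.627, 0.5328
R0 = Σ lx·mx = 10.1391 → 10.14

10.14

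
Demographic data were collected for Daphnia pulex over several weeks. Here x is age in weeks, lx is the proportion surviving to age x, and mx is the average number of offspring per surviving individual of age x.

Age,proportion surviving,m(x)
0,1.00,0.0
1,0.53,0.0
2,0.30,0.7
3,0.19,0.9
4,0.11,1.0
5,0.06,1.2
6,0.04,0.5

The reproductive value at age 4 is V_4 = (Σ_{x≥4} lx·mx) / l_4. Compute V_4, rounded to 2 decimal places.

lx·mx for x ≥ 4: 0.11, 0.072, 0.02 → sum = 0.202
V_4 = 0.202 / l_4 = 0.202 / 0.11 = 1.836364… → 1.84

1.84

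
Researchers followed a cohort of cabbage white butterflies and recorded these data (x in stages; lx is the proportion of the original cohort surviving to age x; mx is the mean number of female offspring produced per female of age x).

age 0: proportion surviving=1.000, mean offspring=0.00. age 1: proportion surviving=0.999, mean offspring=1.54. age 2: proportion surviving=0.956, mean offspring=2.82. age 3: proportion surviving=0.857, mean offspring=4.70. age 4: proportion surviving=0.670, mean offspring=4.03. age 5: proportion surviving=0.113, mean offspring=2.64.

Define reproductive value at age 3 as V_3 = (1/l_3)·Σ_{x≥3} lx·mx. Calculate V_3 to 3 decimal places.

8.199

lx·mx for x ≥ 3: 4.0279, 2.7001, 0.29832 → sum = 7.02632
V_3 = 7.02632 / l_3 = 7.02632 / 0.857 = 8.19874… → 8.199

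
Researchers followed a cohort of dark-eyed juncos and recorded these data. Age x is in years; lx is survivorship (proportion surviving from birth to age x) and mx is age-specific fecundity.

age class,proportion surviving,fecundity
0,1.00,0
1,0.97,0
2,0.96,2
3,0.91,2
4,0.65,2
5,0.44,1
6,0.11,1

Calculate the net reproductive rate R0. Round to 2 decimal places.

5.59

lx·mx by age: 0, 0, 1.92, 1.82, 1.3, 0.44, 0.11
R0 = Σ lx·mx = 5.59 → 5.59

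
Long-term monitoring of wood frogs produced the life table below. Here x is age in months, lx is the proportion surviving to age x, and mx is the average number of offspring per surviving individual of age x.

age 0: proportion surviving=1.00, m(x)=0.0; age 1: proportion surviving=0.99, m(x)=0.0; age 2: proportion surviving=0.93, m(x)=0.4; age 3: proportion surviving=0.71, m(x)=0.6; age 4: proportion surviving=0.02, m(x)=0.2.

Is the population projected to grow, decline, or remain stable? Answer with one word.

R0 = Σ lx·mx = 0 + 0 + 0.372 + 0.426 + 0.004 = 0.802
R0 < 1, so the population is declining.

declining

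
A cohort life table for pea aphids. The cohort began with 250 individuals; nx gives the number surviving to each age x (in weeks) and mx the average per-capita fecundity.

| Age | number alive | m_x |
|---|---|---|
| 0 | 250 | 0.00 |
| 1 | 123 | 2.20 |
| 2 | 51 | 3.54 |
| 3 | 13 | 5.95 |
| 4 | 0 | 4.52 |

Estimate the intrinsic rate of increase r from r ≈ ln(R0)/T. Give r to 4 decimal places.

0.4580

lx = nx/n0 = nx/250: 1, 0.492, 0.204, 0.052, 0
R0 = Σ lx·mx = 0 + 1.0824 + 0.72216 + 0.3094 + 0 = 2.11396
Σ x·lx·mx = 3.45492; T = 3.45492/2.11396 = 1.63434…
r ≈ ln(R0)/T = ln(2.11396)/1.63434… = 0.458023… → 0.4580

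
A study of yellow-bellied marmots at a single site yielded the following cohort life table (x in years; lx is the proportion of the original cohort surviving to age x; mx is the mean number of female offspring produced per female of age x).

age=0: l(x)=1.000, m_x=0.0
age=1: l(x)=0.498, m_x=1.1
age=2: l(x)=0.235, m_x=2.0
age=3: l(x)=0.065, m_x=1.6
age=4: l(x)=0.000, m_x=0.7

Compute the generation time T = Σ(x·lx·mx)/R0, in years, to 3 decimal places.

1.604

lx·mx: 0, 0.5478, 0.47, 0.104, 0 → R0 = 1.1218
x·lx·mx: 0, 0.5478, 0.94, 0.312, 0 → Σ = 1.7998
T = 1.7998 / 1.1218 = 1.604386… → 1.604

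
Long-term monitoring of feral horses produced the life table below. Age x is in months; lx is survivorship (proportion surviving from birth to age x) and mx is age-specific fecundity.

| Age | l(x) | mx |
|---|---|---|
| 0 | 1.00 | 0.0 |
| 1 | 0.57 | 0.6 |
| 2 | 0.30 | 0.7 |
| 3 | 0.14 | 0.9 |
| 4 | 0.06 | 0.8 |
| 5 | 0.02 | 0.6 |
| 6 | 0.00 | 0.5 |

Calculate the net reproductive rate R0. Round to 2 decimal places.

0.74

lx·mx by age: 0, 0.342, 0.21, 0.126, 0.048, 0.012, 0
R0 = Σ lx·mx = 0.738 → 0.74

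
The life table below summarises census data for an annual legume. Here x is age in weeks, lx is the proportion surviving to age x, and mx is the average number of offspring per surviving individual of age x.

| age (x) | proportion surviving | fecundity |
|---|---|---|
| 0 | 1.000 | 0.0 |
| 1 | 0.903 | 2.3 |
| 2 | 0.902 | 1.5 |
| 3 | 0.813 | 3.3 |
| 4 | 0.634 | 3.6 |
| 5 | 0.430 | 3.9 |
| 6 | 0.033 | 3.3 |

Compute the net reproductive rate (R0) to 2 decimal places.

10.18

lx·mx by age: 0, 2.0769, 1.353, 2.6829, 2.2824, 1.677, 0.1089
R0 = Σ lx·mx = 10.1811 → 10.18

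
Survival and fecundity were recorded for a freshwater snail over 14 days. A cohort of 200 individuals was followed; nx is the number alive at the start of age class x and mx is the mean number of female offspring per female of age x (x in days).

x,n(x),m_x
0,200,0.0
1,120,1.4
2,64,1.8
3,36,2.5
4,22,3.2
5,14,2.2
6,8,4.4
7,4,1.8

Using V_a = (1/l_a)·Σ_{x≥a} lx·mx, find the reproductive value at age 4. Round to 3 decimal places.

lx = nx/n0 = nx/200: 1, 0.6, 0.32, 0.18, 0.11, 0.07, 0.04, 0.02
lx·mx for x ≥ 4: 0.352, 0.154, 0.176, 0.036 → sum = 0.718
V_4 = 0.718 / l_4 = 0.718 / 0.11 = 6.527273… → 6.527

6.527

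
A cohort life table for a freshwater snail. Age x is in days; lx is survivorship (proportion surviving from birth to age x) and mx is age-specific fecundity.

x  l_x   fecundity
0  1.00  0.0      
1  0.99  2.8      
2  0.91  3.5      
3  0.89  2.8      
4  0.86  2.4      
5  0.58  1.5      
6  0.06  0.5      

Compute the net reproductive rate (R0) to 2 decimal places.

11.41

lx·mx by age: 0, 2.772, 3.185, 2.492, 2.064, 0.87, 0.03
R0 = Σ lx·mx = 11.413 → 11.41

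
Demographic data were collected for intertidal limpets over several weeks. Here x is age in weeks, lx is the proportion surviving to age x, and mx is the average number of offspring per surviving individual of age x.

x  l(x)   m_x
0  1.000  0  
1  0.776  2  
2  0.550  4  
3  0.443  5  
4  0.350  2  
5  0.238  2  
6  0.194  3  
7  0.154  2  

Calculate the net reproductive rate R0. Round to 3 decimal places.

lx·mx by age: 0, 1.552, 2.2, 2.215, 0.7, 0.476, 0.582, 0.308
R0 = Σ lx·mx = 8.033 → 8.033

8.033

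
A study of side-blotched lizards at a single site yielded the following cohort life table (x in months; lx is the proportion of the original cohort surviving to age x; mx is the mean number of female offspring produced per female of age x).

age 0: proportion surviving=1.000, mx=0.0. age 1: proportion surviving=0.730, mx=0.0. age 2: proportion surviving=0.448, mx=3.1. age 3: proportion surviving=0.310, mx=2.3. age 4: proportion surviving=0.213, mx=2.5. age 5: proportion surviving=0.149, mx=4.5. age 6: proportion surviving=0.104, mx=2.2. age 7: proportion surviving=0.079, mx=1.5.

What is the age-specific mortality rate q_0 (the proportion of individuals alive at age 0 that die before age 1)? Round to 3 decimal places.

0.270

q_0 = (l_0 − l_1) / l_0 = (1 − 0.73) / 1
     = 0.27 / 1 = 0.27 → 0.270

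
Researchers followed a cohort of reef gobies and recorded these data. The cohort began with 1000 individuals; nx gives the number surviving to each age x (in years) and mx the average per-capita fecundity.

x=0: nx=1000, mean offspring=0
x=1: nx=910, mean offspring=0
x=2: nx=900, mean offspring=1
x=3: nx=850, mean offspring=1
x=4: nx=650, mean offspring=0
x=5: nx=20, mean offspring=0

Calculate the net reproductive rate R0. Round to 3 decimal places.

lx = nx/n0 = nx/1000: 1, 0.91, 0.9, 0.85, 0.65, 0.02
lx·mx by age: 0, 0, 0.9, 0.85, 0, 0
R0 = Σ lx·mx = 1.75 → 1.750

1.750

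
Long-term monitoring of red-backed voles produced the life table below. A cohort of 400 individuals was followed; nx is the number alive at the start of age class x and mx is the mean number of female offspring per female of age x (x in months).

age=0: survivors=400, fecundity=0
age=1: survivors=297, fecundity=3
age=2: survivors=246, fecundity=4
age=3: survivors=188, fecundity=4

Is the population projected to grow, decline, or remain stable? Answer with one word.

growing

lx = nx/n0 = nx/400: 1, 0.7425, 0.615, 0.47
R0 = Σ lx·mx = 0 + 2.2275 + 2.46 + 1.88 = 6.5675
R0 > 1, so the population is growing.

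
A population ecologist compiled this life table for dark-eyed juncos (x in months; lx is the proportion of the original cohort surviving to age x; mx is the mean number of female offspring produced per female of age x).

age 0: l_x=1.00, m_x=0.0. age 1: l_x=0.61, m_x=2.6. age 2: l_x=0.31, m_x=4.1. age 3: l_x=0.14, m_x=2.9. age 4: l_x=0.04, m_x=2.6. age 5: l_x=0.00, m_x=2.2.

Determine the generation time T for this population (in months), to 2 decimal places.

1.71

lx·mx: 0, 1.586, 1.271, 0.406, 0.104, 0 → R0 = 3.367
x·lx·mx: 0, 1.586, 2.542, 1.218, 0.416, 0 → Σ = 5.762
T = 5.762 / 3.367 = 1.711316… → 1.71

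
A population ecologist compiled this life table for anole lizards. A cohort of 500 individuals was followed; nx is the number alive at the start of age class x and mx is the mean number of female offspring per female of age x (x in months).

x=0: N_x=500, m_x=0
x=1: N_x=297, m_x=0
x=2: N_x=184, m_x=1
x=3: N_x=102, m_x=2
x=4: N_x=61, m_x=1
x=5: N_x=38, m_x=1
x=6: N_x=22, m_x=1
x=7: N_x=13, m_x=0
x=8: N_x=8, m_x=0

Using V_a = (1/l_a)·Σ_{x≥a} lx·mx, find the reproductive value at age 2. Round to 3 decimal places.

2.766

lx = nx/n0 = nx/500: 1, 0.594, 0.368, 0.204, 0.122, 0.076, 0.044, 0.026, 0.016
lx·mx for x ≥ 2: 0.368, 0.408, 0.122, 0.076, 0.044, 0, 0 → sum = 1.018
V_2 = 1.018 / l_2 = 1.018 / 0.368 = 2.766304… → 2.766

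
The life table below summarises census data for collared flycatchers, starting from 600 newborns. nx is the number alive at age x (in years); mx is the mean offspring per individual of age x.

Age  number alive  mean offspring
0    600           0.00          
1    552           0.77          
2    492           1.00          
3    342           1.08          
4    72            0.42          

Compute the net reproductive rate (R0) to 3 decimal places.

2.194

lx = nx/n0 = nx/600: 1, 0.92, 0.82, 0.57, 0.12
lx·mx by age: 0, 0.7084, 0.82, 0.6156, 0.0504
R0 = Σ lx·mx = 2.1944 → 2.194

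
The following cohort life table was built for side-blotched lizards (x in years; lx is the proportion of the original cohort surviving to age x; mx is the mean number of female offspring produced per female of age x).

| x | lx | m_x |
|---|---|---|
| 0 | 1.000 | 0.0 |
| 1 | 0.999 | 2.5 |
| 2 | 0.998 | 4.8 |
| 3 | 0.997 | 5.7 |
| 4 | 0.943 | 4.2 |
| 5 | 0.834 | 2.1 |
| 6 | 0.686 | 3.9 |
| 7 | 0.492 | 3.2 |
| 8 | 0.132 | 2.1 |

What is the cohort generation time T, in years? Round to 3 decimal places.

3.577

lx·mx: 0, 2.4975, 4.7904, 5.6829, 3.9606, 1.7514, 2.6754, 1.5744, 0.2772 → R0 = 23.2098
x·lx·mx: 0, 2.4975, 9.5808, 17.0487, 15.8424, 8.757, 16.0524, 11.0208, 2.2176 → Σ = 83.0172
T = 83.0172 / 23.2098 = 3.576817… → 3.577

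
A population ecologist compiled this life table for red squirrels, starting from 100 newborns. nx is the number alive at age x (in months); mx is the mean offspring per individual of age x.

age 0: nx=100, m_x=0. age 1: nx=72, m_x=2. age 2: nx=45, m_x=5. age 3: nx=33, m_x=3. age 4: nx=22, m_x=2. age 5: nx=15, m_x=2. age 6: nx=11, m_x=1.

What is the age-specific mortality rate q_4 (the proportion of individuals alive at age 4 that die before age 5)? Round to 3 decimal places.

0.318

lx = nx/n0 = nx/100: 1, 0.72, 0.45, 0.33, 0.22, 0.15, 0.11
q_4 = (l_4 − l_5) / l_4 = (0.22 − 0.15) / 0.22
     = 0.07 / 0.22 = 0.318182… → 0.318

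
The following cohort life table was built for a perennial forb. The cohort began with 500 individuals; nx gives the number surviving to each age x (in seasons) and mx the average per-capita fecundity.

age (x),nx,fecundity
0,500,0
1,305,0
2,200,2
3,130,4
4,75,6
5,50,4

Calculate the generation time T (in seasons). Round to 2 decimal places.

3.29

lx = nx/n0 = nx/500: 1, 0.61, 0.4, 0.26, 0.15, 0.1
lx·mx: 0, 0, 0.8, 1.04, 0.9, 0.4 → R0 = 3.14
x·lx·mx: 0, 0, 1.6, 3.12, 3.6, 2 → Σ = 10.32
T = 10.32 / 3.14 = 3.286624… → 3.29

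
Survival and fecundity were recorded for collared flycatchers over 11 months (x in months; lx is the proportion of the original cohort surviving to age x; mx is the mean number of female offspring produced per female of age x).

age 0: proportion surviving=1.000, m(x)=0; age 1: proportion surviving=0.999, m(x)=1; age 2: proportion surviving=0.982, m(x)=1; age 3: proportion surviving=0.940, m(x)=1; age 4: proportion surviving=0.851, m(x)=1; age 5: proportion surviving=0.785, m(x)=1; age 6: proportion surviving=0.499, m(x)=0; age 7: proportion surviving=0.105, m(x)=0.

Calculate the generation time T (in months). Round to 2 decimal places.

lx·mx: 0, 0.999, 0.982, 0.94, 0.851, 0.785, 0, 0 → R0 = 4.557
x·lx·mx: 0, 0.999, 1.964, 2.82, 3.404, 3.925, 0, 0 → Σ = 13.112
T = 13.112 / 4.557 = 2.877332… → 2.88

2.88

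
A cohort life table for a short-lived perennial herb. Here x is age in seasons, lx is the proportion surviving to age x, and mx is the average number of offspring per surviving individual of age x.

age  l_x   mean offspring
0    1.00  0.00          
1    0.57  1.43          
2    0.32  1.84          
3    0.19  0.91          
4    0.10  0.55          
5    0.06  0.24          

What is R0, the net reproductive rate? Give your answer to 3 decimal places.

lx·mx by age: 0, 0.8151, 0.5888, 0.1729, 0.055, 0.0144
R0 = Σ lx·mx = 1.6462 → 1.646

1.646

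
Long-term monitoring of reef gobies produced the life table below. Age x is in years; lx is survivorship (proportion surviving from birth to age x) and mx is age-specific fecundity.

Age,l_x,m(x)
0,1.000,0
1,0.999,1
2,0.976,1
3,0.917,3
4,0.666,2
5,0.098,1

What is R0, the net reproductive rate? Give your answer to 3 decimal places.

6.156

lx·mx by age: 0, 0.999, 0.976, 2.751, 1.332, 0.098
R0 = Σ lx·mx = 6.156 → 6.156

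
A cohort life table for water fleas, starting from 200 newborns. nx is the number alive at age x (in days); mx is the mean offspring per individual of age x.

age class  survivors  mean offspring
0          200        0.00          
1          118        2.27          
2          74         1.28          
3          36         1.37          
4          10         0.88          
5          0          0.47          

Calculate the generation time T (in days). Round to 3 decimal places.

lx = nx/n0 = nx/200: 1, 0.59, 0.37, 0.18, 0.05, 0
lx·mx: 0, 1.3393, 0.4736, 0.2466, 0.044, 0 → R0 = 2.1035
x·lx·mx: 0, 1.3393, 0.9472, 0.7398, 0.176, 0 → Σ = 3.2023
T = 3.2023 / 2.1035 = 1.522367… → 1.522

1.522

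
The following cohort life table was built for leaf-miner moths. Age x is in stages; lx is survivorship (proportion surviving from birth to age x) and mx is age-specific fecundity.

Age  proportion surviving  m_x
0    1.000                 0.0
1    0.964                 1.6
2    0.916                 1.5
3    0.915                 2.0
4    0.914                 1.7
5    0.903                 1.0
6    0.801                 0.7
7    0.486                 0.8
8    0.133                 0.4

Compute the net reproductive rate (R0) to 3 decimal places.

8.206

lx·mx by age: 0, 1.5424, 1.374, 1.83, 1.5538, 0.903, 0.5607, 0.3888, 0.0532
R0 = Σ lx·mx = 8.2059 → 8.206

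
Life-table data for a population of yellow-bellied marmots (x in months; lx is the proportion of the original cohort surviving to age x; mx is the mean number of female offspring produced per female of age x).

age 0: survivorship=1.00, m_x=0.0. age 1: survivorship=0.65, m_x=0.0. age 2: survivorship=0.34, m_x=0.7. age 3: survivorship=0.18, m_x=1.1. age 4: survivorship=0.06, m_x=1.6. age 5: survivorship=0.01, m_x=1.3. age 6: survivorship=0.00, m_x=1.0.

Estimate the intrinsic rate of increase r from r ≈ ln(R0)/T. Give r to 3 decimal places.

-0.218

R0 = Σ lx·mx = 0 + 0 + 0.238 + 0.198 + 0.096 + 0.013 + 0 = 0.545
Σ x·lx·mx = 1.519; T = 1.519/0.545 = 2.78716…
r ≈ ln(R0)/T = ln(0.545)/2.78716… = -0.21777… → -0.218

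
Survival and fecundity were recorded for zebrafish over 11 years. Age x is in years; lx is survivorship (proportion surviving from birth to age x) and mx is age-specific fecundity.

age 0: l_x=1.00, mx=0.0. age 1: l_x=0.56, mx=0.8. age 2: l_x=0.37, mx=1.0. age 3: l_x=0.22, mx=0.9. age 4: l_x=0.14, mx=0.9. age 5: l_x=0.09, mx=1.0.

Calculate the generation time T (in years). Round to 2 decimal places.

2.22

lx·mx: 0, 0.448, 0.37, 0.198, 0.126, 0.09 → R0 = 1.232
x·lx·mx: 0, 0.448, 0.74, 0.594, 0.504, 0.45 → Σ = 2.736
T = 2.736 / 1.232 = 2.220779… → 2.22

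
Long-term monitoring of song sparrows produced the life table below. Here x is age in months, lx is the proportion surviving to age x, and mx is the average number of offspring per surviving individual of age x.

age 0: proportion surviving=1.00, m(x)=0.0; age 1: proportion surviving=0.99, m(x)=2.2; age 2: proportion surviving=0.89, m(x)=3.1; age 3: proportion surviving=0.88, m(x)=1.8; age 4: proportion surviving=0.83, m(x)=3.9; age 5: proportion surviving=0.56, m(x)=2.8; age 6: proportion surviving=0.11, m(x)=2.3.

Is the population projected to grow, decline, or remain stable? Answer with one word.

growing

R0 = Σ lx·mx = 0 + 2.178 + 2.759 + 1.584 + 3.237 + 1.568 + 0.253 = 11.579
R0 > 1, so the population is growing.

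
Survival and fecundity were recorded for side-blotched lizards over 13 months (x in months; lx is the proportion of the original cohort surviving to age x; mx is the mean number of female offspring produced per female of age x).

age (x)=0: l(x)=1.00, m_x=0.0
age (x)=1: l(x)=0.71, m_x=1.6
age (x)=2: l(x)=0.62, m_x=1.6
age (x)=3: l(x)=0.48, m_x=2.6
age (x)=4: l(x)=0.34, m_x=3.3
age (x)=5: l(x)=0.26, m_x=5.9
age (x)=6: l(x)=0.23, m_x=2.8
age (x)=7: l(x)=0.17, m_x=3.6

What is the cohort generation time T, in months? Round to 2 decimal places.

lx·mx: 0, 1.136, 0.992, 1.248, 1.122, 1.534, 0.644, 0.612 → R0 = 7.288
x·lx·mx: 0, 1.136, 1.984, 3.744, 4.488, 7.67, 3.864, 4.284 → Σ = 27.17
T = 27.17 / 7.288 = 3.728046… → 3.73

3.73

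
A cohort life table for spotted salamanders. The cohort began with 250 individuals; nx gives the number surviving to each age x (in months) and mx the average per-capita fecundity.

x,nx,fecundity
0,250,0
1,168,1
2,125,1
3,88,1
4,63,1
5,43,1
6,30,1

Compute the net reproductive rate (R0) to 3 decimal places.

lx = nx/n0 = nx/250: 1, 0.672, 0.5, 0.352, 0.252, 0.172, 0.12
lx·mx by age: 0, 0.672, 0.5, 0.352, 0.252, 0.172, 0.12
R0 = Σ lx·mx = 2.068 → 2.068

2.068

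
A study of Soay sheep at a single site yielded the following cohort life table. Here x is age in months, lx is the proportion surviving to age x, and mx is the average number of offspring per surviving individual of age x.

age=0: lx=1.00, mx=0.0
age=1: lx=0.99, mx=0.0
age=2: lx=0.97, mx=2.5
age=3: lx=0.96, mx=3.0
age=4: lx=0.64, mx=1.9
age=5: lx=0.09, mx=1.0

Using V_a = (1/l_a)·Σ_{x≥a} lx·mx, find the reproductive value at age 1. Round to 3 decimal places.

lx·mx for x ≥ 1: 0, 2.425, 2.88, 1.216, 0.09 → sum = 6.611
V_1 = 6.611 / l_1 = 6.611 / 0.99 = 6.677778… → 6.678

6.678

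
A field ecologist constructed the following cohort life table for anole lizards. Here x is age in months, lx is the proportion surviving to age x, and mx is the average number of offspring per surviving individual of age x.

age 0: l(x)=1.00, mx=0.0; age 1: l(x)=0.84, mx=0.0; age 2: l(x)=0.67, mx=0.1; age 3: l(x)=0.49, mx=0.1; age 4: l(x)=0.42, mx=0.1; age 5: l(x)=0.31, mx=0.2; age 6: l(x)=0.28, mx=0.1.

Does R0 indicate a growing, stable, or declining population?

declining

R0 = Σ lx·mx = 0 + 0 + 0.067 + 0.049 + 0.042 + 0.062 + 0.028 = 0.248
R0 < 1, so the population is declining.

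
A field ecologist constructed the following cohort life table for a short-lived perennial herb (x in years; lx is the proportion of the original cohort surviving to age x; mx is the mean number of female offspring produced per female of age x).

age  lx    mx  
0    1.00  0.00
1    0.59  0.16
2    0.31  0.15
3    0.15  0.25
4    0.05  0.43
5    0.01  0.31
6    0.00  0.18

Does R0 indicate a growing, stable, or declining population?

R0 = Σ lx·mx = 0 + 0.0944 + 0.0465 + 0.0375 + 0.0215 + 0.0031 + 0 = 0.203
R0 < 1, so the population is declining.

declining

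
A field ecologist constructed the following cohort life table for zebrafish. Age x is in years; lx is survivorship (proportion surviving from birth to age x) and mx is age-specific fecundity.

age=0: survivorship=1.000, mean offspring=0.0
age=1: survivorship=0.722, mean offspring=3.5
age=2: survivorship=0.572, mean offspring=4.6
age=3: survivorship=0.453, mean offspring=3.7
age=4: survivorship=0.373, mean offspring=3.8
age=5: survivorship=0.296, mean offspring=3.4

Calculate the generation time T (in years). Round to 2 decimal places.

lx·mx: 0, 2.527, 2.6312, 1.6761, 1.4174, 1.0064 → R0 = 9.2581
x·lx·mx: 0, 2.527, 5.2624, 5.0283, 5.6696, 5.032 → Σ = 23.5193
T = 23.5193 / 9.2581 = 2.540402… → 2.54

2.54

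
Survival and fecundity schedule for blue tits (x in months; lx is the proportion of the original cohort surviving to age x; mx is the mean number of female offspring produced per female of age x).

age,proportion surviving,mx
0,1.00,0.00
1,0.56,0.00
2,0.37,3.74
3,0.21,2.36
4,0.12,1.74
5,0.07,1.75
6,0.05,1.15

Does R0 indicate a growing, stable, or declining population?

growing

R0 = Σ lx·mx = 0 + 0 + 1.3838 + 0.4956 + 0.2088 + 0.1225 + 0.0575 = 2.2682
R0 > 1, so the population is growing.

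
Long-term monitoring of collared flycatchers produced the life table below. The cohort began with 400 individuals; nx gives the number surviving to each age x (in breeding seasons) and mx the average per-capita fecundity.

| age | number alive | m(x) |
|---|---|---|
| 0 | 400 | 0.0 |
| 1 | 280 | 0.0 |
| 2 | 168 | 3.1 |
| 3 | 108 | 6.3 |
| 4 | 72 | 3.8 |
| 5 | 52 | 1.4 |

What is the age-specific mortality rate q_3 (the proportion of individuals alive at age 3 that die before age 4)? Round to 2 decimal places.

lx = nx/n0 = nx/400: 1, 0.7, 0.42, 0.27, 0.18, 0.13
q_3 = (l_3 − l_4) / l_3 = (0.27 − 0.18) / 0.27
     = 0.09 / 0.27 = 0.333333… → 0.33

0.33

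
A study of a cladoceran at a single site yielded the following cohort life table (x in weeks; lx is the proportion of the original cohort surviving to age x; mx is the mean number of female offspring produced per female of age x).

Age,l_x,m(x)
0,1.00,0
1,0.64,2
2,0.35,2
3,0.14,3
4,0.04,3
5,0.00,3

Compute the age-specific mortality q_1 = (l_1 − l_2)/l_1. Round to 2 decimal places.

q_1 = (l_1 − l_2) / l_1 = (0.64 − 0.35) / 0.64
     = 0.29 / 0.64 = 0.453125 → 0.45

0.45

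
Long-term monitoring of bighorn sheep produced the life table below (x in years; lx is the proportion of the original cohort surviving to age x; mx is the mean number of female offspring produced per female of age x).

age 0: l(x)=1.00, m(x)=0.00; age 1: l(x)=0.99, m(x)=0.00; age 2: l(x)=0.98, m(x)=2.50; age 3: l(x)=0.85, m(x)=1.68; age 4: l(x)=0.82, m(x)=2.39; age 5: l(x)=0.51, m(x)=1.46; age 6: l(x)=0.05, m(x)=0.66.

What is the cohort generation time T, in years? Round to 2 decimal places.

3.17

lx·mx: 0, 0, 2.45, 1.428, 1.9598, 0.7446, 0.033 → R0 = 6.6154
x·lx·mx: 0, 0, 4.9, 4.284, 7.8392, 3.723, 0.198 → Σ = 20.9442
T = 20.9442 / 6.6154 = 3.165976… → 3.17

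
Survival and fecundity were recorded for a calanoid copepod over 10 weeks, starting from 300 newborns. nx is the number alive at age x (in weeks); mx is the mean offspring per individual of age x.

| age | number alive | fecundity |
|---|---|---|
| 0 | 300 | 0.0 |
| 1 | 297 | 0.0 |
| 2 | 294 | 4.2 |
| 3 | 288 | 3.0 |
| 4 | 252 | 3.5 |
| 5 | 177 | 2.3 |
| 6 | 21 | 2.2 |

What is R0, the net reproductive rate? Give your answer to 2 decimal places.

11.45

lx = nx/n0 = nx/300: 1, 0.99, 0.98, 0.96, 0.84, 0.59, 0.07
lx·mx by age: 0, 0, 4.116, 2.88, 2.94, 1.357, 0.154
R0 = Σ lx·mx = 11.447 → 11.45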